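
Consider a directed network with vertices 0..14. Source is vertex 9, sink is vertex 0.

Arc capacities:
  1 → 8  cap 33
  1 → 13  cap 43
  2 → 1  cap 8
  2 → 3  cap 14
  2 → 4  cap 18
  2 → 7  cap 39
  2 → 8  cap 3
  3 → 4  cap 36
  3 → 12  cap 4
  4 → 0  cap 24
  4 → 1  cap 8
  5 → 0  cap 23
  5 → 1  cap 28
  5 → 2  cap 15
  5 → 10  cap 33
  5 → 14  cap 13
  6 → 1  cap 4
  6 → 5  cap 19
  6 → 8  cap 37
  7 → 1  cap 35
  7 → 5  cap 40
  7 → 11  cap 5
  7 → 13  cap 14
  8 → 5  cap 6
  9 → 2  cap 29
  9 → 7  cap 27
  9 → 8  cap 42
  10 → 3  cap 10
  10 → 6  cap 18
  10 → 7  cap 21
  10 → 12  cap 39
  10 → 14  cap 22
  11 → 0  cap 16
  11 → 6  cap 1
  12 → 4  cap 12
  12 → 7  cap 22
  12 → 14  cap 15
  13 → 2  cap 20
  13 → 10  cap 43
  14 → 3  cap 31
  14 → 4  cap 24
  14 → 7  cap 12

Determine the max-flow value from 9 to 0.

Maximum flow value: 52

augment #1: 9→2→4→0 bottleneck 18, total now 18
augment #2: 9→7→5→0 bottleneck 23, total now 41
augment #3: 9→7→11→0 bottleneck 4, total now 45
augment #4: 9→2→3→4→0 bottleneck 6, total now 51
augment #5: 9→2→7→11→0 bottleneck 1, total now 52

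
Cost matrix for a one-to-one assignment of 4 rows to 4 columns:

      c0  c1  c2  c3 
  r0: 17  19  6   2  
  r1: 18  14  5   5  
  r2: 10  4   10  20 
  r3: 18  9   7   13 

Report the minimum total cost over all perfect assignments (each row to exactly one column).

Minimum assignment cost: 26

optimal assignment: row0→col3 (cost 2), row1→col2 (cost 5), row2→col0 (cost 10), row3→col1 (cost 9)
total = 2 + 5 + 10 + 9 = 26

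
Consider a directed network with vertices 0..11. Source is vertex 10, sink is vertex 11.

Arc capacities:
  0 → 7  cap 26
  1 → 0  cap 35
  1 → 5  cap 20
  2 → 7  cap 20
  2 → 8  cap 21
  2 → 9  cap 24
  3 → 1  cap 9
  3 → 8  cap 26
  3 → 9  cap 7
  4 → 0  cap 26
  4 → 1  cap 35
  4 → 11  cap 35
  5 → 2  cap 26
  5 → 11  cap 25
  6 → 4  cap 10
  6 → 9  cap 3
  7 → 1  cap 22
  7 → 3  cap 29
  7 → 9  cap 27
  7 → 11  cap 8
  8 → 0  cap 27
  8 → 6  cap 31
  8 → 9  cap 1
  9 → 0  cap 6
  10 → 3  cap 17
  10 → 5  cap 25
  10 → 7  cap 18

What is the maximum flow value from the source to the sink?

augment #1: 10→5→11 bottleneck 25, total now 25
augment #2: 10→7→11 bottleneck 8, total now 33
augment #3: 10→3→8→6→4→11 bottleneck 10, total now 43

Maximum flow value: 43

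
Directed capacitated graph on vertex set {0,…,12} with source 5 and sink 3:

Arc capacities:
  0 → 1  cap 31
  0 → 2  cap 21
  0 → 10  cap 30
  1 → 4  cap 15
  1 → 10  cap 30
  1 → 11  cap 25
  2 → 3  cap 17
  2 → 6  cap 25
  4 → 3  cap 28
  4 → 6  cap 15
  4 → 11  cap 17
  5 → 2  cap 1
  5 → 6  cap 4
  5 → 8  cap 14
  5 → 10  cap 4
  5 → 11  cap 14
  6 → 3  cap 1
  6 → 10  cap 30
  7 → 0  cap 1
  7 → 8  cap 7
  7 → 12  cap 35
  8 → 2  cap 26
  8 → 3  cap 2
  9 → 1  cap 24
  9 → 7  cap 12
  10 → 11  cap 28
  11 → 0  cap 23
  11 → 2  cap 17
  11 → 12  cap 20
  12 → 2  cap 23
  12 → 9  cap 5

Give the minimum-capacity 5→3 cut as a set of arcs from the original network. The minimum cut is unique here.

Min-cut arcs: {(1,4), (2,3), (6,3), (8,3)} (total capacity 35)

augment #1: 5→2→3 push 1
augment #2: 5→6→3 push 1
augment #3: 5→8→3 push 2
augment #4: 5→8→2→3 push 12
augment #5: 5→11→2→3 push 4
augment #6: 5→11→0→1→4→3 push 10
augment #7: 5→10→11→0→1→4→3 push 4
augment #8: 5→6→10→11→0→1→4→3 push 1
max flow = 35; residual-reachable set from 5 gives S-side
cut edges (S→T): {(1,4), (2,3), (6,3), (8,3)} total cap 35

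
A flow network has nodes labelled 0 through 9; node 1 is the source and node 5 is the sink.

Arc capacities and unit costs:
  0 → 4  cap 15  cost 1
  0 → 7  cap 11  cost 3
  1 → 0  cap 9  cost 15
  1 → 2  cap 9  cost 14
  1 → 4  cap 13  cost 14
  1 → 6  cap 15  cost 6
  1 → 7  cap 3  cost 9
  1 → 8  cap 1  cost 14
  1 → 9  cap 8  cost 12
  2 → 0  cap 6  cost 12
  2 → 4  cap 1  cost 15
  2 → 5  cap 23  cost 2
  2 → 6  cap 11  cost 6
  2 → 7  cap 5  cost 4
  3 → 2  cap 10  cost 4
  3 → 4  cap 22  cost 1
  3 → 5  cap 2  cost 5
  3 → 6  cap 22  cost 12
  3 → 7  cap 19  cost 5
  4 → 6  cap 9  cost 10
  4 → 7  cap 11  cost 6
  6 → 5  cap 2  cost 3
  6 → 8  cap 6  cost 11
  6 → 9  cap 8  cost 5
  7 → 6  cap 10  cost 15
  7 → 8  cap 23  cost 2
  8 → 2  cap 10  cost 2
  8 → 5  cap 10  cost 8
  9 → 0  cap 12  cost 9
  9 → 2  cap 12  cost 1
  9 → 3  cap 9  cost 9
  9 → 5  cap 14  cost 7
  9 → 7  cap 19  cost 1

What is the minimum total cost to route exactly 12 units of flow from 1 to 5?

shortest-cost path #1: 1→6→5 push 2 @ unit cost 9 (adds 18)
shortest-cost path #2: 1→6→9→2→5 push 8 @ unit cost 14 (adds 112)
shortest-cost path #3: 1→7→8→2→5 push 2 @ unit cost 15 (adds 30)
total cost = 160

Minimum cost for 12 units: 160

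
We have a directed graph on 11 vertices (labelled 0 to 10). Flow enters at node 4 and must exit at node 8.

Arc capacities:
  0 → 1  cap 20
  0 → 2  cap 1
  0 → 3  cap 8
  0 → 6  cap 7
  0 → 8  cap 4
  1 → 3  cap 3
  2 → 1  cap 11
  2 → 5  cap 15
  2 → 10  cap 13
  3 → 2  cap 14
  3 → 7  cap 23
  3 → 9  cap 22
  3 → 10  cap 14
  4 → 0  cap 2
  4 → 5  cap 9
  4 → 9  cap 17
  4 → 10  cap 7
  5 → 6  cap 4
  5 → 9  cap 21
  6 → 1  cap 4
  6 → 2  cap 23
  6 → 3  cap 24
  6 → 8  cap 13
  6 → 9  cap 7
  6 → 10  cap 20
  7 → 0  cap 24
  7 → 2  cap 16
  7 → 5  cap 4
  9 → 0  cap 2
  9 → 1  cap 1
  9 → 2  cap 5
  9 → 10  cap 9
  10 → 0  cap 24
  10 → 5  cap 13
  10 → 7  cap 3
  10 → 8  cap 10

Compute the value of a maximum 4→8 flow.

augment #1: 4→0→8 bottleneck 2, total now 2
augment #2: 4→10→8 bottleneck 7, total now 9
augment #3: 4→5→6→8 bottleneck 4, total now 13
augment #4: 4→9→0→8 bottleneck 2, total now 15
augment #5: 4→9→10→8 bottleneck 3, total now 18
augment #6: 4→9→10→0→6→8 bottleneck 6, total now 24
augment #7: 4→9→2→10→0→6→8 bottleneck 1, total now 25

Maximum flow value: 25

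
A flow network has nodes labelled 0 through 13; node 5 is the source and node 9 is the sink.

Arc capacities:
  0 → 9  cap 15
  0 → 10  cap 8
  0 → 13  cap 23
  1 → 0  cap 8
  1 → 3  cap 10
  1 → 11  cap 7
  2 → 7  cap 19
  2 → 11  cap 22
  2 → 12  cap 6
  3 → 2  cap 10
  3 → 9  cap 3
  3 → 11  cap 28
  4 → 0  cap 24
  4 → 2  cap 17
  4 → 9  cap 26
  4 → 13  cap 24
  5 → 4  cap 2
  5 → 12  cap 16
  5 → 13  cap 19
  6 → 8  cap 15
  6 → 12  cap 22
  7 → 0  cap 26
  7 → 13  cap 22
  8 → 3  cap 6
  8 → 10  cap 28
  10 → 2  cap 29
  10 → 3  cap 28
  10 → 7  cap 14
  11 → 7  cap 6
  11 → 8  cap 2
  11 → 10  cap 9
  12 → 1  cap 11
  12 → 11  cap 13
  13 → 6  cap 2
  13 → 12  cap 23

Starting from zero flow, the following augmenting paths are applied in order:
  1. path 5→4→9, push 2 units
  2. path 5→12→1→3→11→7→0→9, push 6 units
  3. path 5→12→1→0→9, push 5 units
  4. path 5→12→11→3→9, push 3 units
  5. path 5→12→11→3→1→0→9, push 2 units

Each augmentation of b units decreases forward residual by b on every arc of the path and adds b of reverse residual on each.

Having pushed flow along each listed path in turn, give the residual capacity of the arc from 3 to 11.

after path 1 (5→4→9, push 2): res(3,11)=28
after path 2 (5→12→1→3→11→7→0→9, push 6): res(3,11)=22
after path 3 (5→12→1→0→9, push 5): res(3,11)=22
after path 4 (5→12→11→3→9, push 3): res(3,11)=25
after path 5 (5→12→11→3→1→0→9, push 2): res(3,11)=27

Residual capacity of (3,11): 27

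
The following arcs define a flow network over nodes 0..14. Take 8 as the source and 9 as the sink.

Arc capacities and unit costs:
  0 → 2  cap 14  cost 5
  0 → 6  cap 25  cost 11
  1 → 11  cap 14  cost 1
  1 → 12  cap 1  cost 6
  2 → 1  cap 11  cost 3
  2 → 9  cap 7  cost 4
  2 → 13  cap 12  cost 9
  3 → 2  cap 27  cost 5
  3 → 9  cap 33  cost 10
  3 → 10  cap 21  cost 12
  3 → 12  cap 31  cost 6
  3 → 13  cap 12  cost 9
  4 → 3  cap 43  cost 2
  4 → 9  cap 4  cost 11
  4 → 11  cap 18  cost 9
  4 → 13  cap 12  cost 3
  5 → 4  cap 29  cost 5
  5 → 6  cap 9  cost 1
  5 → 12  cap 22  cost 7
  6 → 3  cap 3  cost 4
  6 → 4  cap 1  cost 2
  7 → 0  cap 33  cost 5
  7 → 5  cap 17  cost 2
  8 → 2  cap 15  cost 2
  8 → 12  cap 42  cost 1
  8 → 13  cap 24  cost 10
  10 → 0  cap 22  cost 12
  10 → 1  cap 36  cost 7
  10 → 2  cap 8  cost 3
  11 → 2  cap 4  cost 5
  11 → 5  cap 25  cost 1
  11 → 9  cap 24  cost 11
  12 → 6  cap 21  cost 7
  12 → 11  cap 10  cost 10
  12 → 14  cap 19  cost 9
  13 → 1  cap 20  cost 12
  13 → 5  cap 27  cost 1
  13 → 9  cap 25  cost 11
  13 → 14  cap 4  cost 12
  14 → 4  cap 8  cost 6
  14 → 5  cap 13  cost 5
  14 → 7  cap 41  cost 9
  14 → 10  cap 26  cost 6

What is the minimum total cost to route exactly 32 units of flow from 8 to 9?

Minimum cost for 32 units: 535

shortest-cost path #1: 8→2→9 push 7 @ unit cost 6 (adds 42)
shortest-cost path #2: 8→2→1→11→9 push 8 @ unit cost 17 (adds 136)
shortest-cost path #3: 8→13→9 push 17 @ unit cost 21 (adds 357)
total cost = 535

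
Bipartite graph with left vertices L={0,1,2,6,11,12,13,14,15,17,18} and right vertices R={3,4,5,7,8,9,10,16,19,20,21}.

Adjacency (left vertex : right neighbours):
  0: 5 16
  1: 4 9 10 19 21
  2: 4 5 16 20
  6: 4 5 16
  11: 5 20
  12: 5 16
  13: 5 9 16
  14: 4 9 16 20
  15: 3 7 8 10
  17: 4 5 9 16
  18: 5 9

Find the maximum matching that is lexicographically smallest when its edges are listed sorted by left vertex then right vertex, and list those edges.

|M| = 7 (so the lex-smallest maximum matching has 7 edges)
process left vertices in ascending order; for each, take the smallest-labelled available neighbour that still permits 7 edges overall, or leave it unmatched if none does
lex-smallest matching: {0-5, 1-10, 2-4, 6-16, 11-20, 13-9, 15-3}

Lex-smallest maximum matching: {(0,5), (1,10), (2,4), (6,16), (11,20), (13,9), (15,3)}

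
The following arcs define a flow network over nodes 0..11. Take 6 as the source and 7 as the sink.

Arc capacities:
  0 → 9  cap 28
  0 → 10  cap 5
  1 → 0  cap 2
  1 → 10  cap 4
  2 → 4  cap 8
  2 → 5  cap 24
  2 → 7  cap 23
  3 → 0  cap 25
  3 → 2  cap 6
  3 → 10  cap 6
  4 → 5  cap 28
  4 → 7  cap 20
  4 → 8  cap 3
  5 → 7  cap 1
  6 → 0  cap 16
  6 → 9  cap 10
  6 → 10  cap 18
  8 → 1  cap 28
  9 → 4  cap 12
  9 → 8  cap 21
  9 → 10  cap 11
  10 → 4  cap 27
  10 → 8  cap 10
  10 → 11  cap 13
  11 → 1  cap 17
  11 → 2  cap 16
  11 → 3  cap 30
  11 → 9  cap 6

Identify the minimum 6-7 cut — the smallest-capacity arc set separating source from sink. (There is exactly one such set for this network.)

Min-cut arcs: {(4,7), (5,7), (10,11)} (total capacity 34)

augment #1: 6→9→4→7 push 10
augment #2: 6→10→4→7 push 10
augment #3: 6→10→4→5→7 push 1
augment #4: 6→10→11→2→7 push 7
augment #5: 6→0→10→11→2→7 push 5
augment #6: 6→0→9→10→11→2→7 push 1
max flow = 34; residual-reachable set from 6 gives S-side
cut edges (S→T): {(4,7), (5,7), (10,11)} total cap 34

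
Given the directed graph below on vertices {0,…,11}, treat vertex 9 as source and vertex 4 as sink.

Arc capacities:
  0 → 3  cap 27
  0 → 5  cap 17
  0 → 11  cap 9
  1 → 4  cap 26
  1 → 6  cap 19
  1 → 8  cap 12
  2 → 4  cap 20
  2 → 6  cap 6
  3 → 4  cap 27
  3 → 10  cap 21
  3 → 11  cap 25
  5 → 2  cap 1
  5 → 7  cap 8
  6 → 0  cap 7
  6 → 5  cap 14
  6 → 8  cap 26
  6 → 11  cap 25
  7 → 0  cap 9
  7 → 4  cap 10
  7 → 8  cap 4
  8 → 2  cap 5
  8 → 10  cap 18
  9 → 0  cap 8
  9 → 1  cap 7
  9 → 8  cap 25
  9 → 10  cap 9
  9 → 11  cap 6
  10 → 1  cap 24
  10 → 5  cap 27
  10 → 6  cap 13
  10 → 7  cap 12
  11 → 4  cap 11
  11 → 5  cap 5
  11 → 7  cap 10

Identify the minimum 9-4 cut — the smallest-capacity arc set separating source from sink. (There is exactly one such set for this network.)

Min-cut arcs: {(8,2), (8,10), (9,0), (9,1), (9,10), (9,11)} (total capacity 53)

augment #1: 9→1→4 push 7
augment #2: 9→11→4 push 6
augment #3: 9→0→3→4 push 8
augment #4: 9→8→2→4 push 5
augment #5: 9→10→1→4 push 9
augment #6: 9→8→10→1→4 push 10
augment #7: 9→8→10→7→4 push 8
max flow = 53; residual-reachable set from 9 gives S-side
cut edges (S→T): {(8,2), (8,10), (9,0), (9,1), (9,10), (9,11)} total cap 53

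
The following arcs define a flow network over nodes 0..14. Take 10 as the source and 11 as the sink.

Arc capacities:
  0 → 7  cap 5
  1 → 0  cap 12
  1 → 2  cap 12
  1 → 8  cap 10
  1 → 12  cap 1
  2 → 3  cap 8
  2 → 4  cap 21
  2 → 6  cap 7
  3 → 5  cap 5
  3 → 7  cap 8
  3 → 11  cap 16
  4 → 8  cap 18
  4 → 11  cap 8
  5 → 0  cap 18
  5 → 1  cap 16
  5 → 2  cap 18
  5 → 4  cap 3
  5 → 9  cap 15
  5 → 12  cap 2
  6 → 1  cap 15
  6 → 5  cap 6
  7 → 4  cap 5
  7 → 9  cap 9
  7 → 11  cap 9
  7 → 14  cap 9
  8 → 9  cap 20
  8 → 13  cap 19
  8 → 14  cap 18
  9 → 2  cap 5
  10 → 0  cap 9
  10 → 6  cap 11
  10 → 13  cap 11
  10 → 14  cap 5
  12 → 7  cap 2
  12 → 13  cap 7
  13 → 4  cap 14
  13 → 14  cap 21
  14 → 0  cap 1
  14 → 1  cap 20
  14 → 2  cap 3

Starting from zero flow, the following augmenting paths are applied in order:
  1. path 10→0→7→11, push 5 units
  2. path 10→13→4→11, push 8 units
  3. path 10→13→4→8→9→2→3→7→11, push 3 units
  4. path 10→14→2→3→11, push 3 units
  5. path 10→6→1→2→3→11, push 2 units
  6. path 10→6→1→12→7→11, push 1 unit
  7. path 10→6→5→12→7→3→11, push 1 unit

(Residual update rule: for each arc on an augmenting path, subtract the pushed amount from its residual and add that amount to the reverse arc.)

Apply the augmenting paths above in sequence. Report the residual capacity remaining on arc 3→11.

Residual capacity of (3,11): 10

after path 1 (10→0→7→11, push 5): res(3,11)=16
after path 2 (10→13→4→11, push 8): res(3,11)=16
after path 3 (10→13→4→8→9→2→3→7→11, push 3): res(3,11)=16
after path 4 (10→14→2→3→11, push 3): res(3,11)=13
after path 5 (10→6→1→2→3→11, push 2): res(3,11)=11
after path 6 (10→6→1→12→7→11, push 1): res(3,11)=11
after path 7 (10→6→5→12→7→3→11, push 1): res(3,11)=10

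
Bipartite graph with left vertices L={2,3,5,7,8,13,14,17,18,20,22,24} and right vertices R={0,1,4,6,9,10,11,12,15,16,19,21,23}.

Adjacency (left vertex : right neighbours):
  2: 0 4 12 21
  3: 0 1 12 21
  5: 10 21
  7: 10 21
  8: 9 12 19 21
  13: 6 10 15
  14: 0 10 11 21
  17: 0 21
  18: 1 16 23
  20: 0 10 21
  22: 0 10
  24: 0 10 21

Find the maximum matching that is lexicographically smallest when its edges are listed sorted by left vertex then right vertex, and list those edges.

|M| = 9 (so the lex-smallest maximum matching has 9 edges)
process left vertices in ascending order; for each, take the smallest-labelled available neighbour that still permits 9 edges overall, or leave it unmatched if none does
lex-smallest matching: {2-4, 3-1, 5-10, 7-21, 8-9, 13-6, 14-11, 17-0, 18-16}

Lex-smallest maximum matching: {(2,4), (3,1), (5,10), (7,21), (8,9), (13,6), (14,11), (17,0), (18,16)}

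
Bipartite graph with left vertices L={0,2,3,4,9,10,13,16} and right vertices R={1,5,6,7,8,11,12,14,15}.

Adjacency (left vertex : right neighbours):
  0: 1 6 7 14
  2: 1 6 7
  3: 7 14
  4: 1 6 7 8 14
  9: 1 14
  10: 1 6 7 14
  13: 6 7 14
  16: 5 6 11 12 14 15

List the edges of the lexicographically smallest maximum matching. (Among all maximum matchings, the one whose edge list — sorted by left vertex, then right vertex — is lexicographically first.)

|M| = 6 (so the lex-smallest maximum matching has 6 edges)
process left vertices in ascending order; for each, take the smallest-labelled available neighbour that still permits 6 edges overall, or leave it unmatched if none does
lex-smallest matching: {0-1, 2-6, 3-7, 4-8, 9-14, 16-5}

Lex-smallest maximum matching: {(0,1), (2,6), (3,7), (4,8), (9,14), (16,5)}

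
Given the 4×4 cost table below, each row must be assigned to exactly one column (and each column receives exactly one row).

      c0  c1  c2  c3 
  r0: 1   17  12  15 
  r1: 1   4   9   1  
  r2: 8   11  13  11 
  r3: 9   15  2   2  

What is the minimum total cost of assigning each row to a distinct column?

optimal assignment: row0→col0 (cost 1), row1→col3 (cost 1), row2→col1 (cost 11), row3→col2 (cost 2)
total = 1 + 1 + 11 + 2 = 15

Minimum assignment cost: 15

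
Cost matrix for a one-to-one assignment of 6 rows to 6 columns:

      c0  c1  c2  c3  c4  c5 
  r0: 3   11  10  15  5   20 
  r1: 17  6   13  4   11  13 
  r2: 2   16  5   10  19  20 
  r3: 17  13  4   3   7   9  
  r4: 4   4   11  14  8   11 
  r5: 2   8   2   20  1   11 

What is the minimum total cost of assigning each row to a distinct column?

Minimum assignment cost: 26

one of 2 optimal assignments: row0→col0 (cost 3), row1→col3 (cost 4), row2→col2 (cost 5), row3→col5 (cost 9), row4→col1 (cost 4), row5→col4 (cost 1)
total = 3 + 4 + 5 + 9 + 4 + 1 = 26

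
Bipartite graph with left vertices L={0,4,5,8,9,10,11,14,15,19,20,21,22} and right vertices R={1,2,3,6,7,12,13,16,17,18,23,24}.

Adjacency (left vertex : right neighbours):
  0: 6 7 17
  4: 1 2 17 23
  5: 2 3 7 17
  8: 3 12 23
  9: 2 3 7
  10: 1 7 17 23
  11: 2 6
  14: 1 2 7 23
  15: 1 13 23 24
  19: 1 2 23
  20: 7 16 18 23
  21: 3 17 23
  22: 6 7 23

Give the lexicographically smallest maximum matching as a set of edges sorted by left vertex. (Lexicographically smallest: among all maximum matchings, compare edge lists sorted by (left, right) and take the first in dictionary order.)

|M| = 10 (so the lex-smallest maximum matching has 10 edges)
process left vertices in ascending order; for each, take the smallest-labelled available neighbour that still permits 10 edges overall, or leave it unmatched if none does
lex-smallest matching: {0-6, 4-1, 5-2, 8-12, 9-3, 10-7, 14-23, 15-13, 20-16, 21-17}

Lex-smallest maximum matching: {(0,6), (4,1), (5,2), (8,12), (9,3), (10,7), (14,23), (15,13), (20,16), (21,17)}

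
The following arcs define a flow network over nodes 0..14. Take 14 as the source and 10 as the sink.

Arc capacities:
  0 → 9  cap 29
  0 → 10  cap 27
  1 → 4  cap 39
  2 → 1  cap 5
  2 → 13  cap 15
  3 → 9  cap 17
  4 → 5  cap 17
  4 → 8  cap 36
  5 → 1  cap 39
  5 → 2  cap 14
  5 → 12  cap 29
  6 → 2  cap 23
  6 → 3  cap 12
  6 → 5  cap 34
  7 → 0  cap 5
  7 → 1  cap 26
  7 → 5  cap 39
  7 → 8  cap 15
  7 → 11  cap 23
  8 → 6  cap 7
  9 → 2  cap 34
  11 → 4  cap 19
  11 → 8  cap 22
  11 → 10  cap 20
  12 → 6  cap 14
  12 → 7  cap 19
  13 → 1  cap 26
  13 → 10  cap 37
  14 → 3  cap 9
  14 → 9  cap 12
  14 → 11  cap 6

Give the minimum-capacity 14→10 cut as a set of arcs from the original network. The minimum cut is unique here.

Min-cut arcs: {(2,1), (2,13), (14,11)} (total capacity 26)

augment #1: 14→11→10 push 6
augment #2: 14→9→2→13→10 push 12
augment #3: 14→3→9→2→13→10 push 3
augment #4: 14→3→9→2→1→4→5→12→7→0→10 push 5
max flow = 26; residual-reachable set from 14 gives S-side
cut edges (S→T): {(2,1), (2,13), (14,11)} total cap 26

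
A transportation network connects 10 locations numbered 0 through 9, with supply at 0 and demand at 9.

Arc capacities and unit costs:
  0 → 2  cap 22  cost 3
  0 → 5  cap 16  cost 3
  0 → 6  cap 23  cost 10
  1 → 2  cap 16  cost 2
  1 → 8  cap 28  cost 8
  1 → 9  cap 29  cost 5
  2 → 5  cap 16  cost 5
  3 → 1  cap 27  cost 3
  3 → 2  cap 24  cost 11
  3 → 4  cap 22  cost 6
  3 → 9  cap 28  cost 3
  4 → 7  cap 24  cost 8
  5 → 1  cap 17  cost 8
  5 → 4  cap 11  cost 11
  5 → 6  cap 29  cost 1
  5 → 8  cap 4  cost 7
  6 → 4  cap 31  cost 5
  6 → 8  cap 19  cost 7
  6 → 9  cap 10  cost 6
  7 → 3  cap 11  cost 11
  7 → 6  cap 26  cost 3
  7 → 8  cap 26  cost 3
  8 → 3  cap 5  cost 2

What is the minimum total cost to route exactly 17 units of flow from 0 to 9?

Minimum cost for 17 units: 213

shortest-cost path #1: 0→5→6→9 push 10 @ unit cost 10 (adds 100)
shortest-cost path #2: 0→5→8→3→9 push 4 @ unit cost 15 (adds 60)
shortest-cost path #3: 0→5→1→9 push 2 @ unit cost 16 (adds 32)
shortest-cost path #4: 0→2→5→1→9 push 1 @ unit cost 21 (adds 21)
total cost = 213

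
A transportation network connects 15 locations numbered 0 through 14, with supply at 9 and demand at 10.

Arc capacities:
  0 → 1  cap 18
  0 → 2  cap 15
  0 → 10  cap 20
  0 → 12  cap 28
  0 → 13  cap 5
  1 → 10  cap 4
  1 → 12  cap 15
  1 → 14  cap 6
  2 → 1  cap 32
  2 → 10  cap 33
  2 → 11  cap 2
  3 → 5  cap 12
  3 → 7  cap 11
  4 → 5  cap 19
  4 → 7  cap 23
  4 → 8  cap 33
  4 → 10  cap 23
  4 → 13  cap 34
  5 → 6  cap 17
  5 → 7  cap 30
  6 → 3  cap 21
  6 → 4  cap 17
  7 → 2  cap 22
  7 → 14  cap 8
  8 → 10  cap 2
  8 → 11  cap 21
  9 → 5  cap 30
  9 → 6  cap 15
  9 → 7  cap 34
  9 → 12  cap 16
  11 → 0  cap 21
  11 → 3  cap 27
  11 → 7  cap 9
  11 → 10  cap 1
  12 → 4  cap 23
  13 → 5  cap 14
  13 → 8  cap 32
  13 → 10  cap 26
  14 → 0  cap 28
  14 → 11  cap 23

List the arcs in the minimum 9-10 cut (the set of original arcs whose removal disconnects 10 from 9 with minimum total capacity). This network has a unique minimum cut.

Min-cut arcs: {(6,4), (7,2), (7,14), (9,12)} (total capacity 63)

augment #1: 9→6→4→10 push 15
augment #2: 9→7→2→10 push 22
augment #3: 9→12→4→10 push 8
augment #4: 9→7→14→0→10 push 8
augment #5: 9→12→4→8→10 push 2
augment #6: 9→12→4→13→10 push 6
augment #7: 9→5→6→4→13→10 push 2
max flow = 63; residual-reachable set from 9 gives S-side
cut edges (S→T): {(6,4), (7,2), (7,14), (9,12)} total cap 63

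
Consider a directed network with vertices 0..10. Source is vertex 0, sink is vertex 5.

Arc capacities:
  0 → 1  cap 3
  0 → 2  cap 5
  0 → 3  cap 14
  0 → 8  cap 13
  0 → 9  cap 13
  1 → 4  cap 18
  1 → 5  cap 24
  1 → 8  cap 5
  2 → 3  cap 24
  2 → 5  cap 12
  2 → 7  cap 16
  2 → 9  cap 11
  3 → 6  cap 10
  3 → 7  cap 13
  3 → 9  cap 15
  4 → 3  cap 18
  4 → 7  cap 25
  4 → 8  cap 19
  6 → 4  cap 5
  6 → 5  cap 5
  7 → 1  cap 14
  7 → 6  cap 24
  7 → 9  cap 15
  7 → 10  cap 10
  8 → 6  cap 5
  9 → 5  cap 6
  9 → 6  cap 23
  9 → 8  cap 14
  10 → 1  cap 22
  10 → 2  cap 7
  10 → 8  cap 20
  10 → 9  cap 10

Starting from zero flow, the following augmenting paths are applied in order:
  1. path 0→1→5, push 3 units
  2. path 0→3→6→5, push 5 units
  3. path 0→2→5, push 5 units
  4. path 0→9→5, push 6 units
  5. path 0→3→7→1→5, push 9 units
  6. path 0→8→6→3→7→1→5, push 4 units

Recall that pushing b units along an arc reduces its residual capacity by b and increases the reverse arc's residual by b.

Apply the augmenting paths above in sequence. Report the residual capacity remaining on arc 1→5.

Residual capacity of (1,5): 8

after path 1 (0→1→5, push 3): res(1,5)=21
after path 2 (0→3→6→5, push 5): res(1,5)=21
after path 3 (0→2→5, push 5): res(1,5)=21
after path 4 (0→9→5, push 6): res(1,5)=21
after path 5 (0→3→7→1→5, push 9): res(1,5)=12
after path 6 (0→8→6→3→7→1→5, push 4): res(1,5)=8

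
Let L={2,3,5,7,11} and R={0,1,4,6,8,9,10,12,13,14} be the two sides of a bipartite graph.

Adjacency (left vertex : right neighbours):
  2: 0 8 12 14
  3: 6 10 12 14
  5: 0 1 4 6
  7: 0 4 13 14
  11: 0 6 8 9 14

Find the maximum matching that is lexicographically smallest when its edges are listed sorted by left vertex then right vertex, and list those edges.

|M| = 5 (so the lex-smallest maximum matching has 5 edges)
process left vertices in ascending order; for each, take the smallest-labelled available neighbour that still permits 5 edges overall, or leave it unmatched if none does
lex-smallest matching: {2-0, 3-6, 5-1, 7-4, 11-8}

Lex-smallest maximum matching: {(2,0), (3,6), (5,1), (7,4), (11,8)}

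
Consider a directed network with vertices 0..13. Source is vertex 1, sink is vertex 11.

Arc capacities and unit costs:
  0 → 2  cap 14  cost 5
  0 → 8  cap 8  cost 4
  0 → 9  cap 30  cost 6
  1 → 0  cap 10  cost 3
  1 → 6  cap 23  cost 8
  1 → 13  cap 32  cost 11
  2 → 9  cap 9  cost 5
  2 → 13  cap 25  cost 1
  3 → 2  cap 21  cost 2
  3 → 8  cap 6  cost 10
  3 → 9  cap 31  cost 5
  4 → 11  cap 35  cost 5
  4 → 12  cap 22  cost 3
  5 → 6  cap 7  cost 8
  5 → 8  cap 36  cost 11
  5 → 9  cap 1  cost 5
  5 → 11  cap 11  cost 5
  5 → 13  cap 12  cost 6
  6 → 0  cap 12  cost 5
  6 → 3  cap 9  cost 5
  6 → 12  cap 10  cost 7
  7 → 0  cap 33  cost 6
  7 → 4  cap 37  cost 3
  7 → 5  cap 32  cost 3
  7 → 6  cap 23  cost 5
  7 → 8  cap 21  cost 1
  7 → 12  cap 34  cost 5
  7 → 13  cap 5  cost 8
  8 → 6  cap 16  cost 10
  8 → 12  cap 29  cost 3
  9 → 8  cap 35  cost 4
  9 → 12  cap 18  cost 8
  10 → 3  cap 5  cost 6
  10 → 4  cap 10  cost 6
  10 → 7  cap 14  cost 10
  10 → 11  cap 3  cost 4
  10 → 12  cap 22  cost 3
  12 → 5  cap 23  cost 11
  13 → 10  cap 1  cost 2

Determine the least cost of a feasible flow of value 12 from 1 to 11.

shortest-cost path #1: 1→0→2→13→10→11 push 1 @ unit cost 15 (adds 15)
shortest-cost path #2: 1→0→8→12→5→11 push 8 @ unit cost 26 (adds 208)
shortest-cost path #3: 1→6→12→5→11 push 3 @ unit cost 31 (adds 93)
total cost = 316

Minimum cost for 12 units: 316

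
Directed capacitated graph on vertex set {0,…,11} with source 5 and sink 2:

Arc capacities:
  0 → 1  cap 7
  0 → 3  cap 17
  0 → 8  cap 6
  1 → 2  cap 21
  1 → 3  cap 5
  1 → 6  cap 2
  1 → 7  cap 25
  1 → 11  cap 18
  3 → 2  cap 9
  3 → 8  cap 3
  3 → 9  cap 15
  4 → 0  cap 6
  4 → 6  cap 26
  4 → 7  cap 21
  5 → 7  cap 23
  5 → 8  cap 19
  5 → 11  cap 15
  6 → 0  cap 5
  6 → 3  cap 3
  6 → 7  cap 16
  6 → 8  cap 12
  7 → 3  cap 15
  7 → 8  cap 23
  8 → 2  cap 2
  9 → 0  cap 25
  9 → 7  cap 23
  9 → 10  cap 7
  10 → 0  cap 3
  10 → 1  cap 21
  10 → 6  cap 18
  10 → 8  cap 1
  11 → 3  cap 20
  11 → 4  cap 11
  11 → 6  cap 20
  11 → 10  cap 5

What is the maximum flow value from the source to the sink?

Maximum flow value: 30

augment #1: 5→8→2 bottleneck 2, total now 2
augment #2: 5→7→3→2 bottleneck 9, total now 11
augment #3: 5→11→10→1→2 bottleneck 5, total now 16
augment #4: 5→11→4→0→1→2 bottleneck 6, total now 22
augment #5: 5→11→6→0→1→2 bottleneck 1, total now 23
augment #6: 5→7→3→9→10→1→2 bottleneck 6, total now 29
augment #7: 5→11→3→9→10→1→2 bottleneck 1, total now 30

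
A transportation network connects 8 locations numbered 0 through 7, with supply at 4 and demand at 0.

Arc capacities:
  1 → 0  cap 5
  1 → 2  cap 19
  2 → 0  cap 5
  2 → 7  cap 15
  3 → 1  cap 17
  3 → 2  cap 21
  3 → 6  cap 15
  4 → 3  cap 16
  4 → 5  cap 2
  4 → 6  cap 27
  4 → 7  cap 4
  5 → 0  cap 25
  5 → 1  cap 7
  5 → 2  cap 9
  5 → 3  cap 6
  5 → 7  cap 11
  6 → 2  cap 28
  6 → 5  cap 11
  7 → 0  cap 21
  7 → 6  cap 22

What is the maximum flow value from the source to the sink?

Maximum flow value: 42

augment #1: 4→5→0 bottleneck 2, total now 2
augment #2: 4→7→0 bottleneck 4, total now 6
augment #3: 4→3→1→0 bottleneck 5, total now 11
augment #4: 4→3→2→0 bottleneck 5, total now 16
augment #5: 4→6→5→0 bottleneck 11, total now 27
augment #6: 4→3→2→7→0 bottleneck 6, total now 33
augment #7: 4→6→2→7→0 bottleneck 9, total now 42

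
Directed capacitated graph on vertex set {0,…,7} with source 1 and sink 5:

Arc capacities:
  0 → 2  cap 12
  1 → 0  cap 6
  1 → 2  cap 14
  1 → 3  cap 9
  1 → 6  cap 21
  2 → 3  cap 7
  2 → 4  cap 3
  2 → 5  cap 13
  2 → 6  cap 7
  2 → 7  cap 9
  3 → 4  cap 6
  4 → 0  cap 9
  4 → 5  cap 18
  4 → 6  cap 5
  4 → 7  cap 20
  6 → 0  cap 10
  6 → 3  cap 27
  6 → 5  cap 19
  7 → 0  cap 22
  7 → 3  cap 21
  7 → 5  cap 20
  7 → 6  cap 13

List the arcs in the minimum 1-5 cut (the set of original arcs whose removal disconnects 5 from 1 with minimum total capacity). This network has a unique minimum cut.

augment #1: 1→2→5 push 13
augment #2: 1→6→5 push 19
augment #3: 1→2→4→5 push 1
augment #4: 1→3→4→5 push 6
augment #5: 1→0→2→4→5 push 2
augment #6: 1→0→2→7→5 push 4
augment #7: 1→6→0→2→7→5 push 2
max flow = 47; residual-reachable set from 1 gives S-side
cut edges (S→T): {(1,0), (1,2), (1,6), (3,4)} total cap 47

Min-cut arcs: {(1,0), (1,2), (1,6), (3,4)} (total capacity 47)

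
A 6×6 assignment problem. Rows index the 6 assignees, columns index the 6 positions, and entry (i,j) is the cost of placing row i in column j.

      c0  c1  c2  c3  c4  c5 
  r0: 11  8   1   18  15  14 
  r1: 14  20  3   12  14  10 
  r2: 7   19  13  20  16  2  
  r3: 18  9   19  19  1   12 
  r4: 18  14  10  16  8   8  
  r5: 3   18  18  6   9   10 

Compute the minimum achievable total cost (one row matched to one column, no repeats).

Minimum assignment cost: 33

one of 3 optimal assignments: row0→col1 (cost 8), row1→col2 (cost 3), row2→col0 (cost 7), row3→col4 (cost 1), row4→col5 (cost 8), row5→col3 (cost 6)
total = 8 + 3 + 7 + 1 + 8 + 6 = 33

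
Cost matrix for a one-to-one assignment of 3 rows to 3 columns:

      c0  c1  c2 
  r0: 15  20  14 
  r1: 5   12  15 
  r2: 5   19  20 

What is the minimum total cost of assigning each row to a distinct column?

optimal assignment: row0→col2 (cost 14), row1→col1 (cost 12), row2→col0 (cost 5)
total = 14 + 12 + 5 = 31

Minimum assignment cost: 31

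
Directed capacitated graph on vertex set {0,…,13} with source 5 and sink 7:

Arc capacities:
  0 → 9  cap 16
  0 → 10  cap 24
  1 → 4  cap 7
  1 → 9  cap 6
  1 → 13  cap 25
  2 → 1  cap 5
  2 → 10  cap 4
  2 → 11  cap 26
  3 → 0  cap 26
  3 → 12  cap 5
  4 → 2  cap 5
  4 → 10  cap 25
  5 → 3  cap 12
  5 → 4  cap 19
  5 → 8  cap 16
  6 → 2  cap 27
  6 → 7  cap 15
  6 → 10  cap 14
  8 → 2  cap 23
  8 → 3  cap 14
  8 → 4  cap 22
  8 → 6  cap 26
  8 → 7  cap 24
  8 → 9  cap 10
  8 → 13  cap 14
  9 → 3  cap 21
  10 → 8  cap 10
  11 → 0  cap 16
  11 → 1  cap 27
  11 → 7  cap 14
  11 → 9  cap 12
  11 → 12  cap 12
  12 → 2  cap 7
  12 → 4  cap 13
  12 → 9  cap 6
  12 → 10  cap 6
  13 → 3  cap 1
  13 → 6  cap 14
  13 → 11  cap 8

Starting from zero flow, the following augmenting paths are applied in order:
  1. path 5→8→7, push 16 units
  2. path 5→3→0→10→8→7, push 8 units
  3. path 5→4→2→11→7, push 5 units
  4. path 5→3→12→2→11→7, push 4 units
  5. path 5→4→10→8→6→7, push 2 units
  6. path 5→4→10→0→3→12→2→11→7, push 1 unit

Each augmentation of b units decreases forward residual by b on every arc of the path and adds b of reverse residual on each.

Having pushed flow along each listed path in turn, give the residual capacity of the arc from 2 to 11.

Residual capacity of (2,11): 16

after path 1 (5→8→7, push 16): res(2,11)=26
after path 2 (5→3→0→10→8→7, push 8): res(2,11)=26
after path 3 (5→4→2→11→7, push 5): res(2,11)=21
after path 4 (5→3→12→2→11→7, push 4): res(2,11)=17
after path 5 (5→4→10→8→6→7, push 2): res(2,11)=17
after path 6 (5→4→10→0→3→12→2→11→7, push 1): res(2,11)=16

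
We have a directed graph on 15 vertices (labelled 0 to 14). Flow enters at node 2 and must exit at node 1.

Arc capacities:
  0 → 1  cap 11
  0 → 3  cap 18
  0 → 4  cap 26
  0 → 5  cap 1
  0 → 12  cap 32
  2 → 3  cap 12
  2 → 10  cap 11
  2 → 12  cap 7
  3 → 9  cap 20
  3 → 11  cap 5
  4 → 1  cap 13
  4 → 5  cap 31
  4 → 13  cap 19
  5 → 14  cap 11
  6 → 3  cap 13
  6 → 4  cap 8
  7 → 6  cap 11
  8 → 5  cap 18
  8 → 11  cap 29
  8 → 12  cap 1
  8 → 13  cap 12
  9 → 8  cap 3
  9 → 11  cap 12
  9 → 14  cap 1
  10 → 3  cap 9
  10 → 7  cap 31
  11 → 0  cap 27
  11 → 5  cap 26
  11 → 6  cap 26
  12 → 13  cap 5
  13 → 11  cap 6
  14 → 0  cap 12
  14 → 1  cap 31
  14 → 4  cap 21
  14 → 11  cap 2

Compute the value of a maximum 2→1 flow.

Maximum flow value: 28

augment #1: 2→3→9→14→1 bottleneck 1, total now 1
augment #2: 2→3→11→0→1 bottleneck 5, total now 6
augment #3: 2→3→9→11→0→1 bottleneck 6, total now 12
augment #4: 2→10→7→6→4→1 bottleneck 8, total now 20
augment #5: 2→12→13→11→0→4→1 bottleneck 5, total now 25
augment #6: 2→10→3→9→8→5→14→1 bottleneck 3, total now 28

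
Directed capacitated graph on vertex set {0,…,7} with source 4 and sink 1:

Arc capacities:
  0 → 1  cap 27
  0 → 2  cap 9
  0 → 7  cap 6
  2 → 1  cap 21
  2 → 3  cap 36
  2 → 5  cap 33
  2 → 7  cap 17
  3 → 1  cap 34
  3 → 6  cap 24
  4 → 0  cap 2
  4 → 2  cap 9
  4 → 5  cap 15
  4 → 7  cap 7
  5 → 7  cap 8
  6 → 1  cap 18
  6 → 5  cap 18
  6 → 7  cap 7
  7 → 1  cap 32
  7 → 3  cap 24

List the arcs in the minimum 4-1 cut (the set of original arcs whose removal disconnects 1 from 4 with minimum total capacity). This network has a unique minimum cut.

augment #1: 4→0→1 push 2
augment #2: 4→2→1 push 9
augment #3: 4→7→1 push 7
augment #4: 4→5→7→1 push 8
max flow = 26; residual-reachable set from 4 gives S-side
cut edges (S→T): {(4,0), (4,2), (4,7), (5,7)} total cap 26

Min-cut arcs: {(4,0), (4,2), (4,7), (5,7)} (total capacity 26)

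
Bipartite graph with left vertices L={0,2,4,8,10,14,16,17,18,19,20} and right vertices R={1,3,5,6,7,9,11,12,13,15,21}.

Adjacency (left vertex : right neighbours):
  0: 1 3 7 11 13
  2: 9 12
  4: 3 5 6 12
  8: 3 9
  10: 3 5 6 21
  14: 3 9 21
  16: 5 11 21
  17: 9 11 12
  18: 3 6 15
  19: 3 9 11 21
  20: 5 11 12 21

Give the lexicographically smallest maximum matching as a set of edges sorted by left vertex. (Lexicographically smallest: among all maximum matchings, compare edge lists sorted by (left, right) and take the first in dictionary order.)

|M| = 9 (so the lex-smallest maximum matching has 9 edges)
process left vertices in ascending order; for each, take the smallest-labelled available neighbour that still permits 9 edges overall, or leave it unmatched if none does
lex-smallest matching: {0-1, 2-9, 4-3, 10-6, 14-21, 16-5, 17-11, 18-15, 20-12}

Lex-smallest maximum matching: {(0,1), (2,9), (4,3), (10,6), (14,21), (16,5), (17,11), (18,15), (20,12)}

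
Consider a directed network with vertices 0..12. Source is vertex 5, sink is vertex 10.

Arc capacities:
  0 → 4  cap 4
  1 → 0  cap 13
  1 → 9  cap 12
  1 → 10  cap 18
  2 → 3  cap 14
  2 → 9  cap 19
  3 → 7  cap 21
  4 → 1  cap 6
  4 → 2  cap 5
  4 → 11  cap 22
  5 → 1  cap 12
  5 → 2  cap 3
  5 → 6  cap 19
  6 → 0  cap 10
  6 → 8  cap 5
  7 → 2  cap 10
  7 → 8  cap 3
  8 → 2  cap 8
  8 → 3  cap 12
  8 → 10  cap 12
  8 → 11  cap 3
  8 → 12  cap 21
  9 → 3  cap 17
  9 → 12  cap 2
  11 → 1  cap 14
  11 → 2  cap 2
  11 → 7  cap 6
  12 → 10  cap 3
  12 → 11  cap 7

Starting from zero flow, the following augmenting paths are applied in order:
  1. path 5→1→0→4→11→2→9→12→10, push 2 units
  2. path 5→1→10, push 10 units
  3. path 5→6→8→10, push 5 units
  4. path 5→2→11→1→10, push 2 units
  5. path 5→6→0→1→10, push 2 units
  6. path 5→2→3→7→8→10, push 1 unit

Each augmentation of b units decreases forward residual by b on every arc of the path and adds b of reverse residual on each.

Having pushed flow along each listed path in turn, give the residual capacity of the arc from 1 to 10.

Residual capacity of (1,10): 4

after path 1 (5→1→0→4→11→2→9→12→10, push 2): res(1,10)=18
after path 2 (5→1→10, push 10): res(1,10)=8
after path 3 (5→6→8→10, push 5): res(1,10)=8
after path 4 (5→2→11→1→10, push 2): res(1,10)=6
after path 5 (5→6→0→1→10, push 2): res(1,10)=4
after path 6 (5→2→3→7→8→10, push 1): res(1,10)=4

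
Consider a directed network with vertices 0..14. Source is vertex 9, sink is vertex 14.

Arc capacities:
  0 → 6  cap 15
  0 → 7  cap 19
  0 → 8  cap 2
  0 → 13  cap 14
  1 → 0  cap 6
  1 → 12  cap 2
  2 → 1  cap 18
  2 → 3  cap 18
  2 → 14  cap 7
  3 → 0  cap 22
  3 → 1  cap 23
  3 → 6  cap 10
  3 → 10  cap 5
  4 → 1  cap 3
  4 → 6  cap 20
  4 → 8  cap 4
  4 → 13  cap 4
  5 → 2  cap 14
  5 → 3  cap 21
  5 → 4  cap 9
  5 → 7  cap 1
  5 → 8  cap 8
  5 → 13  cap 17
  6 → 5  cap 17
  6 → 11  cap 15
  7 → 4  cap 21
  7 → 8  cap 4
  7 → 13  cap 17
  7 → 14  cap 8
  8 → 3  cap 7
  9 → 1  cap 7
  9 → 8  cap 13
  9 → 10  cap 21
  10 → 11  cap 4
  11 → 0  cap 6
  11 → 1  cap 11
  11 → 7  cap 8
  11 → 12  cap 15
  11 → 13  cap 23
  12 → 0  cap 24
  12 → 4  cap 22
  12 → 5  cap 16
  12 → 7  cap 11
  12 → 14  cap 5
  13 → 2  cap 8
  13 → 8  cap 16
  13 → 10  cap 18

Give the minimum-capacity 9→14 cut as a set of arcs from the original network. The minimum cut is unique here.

Min-cut arcs: {(8,3), (9,1), (10,11)} (total capacity 18)

augment #1: 9→1→12→14 push 2
augment #2: 9→1→0→7→14 push 5
augment #3: 9→10→11→7→14 push 3
augment #4: 9→10→11→12→14 push 1
augment #5: 9→8→3→0→13→2→14 push 7
max flow = 18; residual-reachable set from 9 gives S-side
cut edges (S→T): {(8,3), (9,1), (10,11)} total cap 18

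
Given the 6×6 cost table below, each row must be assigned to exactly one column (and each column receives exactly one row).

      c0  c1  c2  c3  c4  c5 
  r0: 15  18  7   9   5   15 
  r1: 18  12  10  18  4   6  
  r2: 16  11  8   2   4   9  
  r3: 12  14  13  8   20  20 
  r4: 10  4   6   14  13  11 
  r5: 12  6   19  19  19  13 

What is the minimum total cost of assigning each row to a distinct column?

Minimum assignment cost: 37

optimal assignment: row0→col4 (cost 5), row1→col5 (cost 6), row2→col3 (cost 2), row3→col0 (cost 12), row4→col2 (cost 6), row5→col1 (cost 6)
total = 5 + 6 + 2 + 12 + 6 + 6 = 37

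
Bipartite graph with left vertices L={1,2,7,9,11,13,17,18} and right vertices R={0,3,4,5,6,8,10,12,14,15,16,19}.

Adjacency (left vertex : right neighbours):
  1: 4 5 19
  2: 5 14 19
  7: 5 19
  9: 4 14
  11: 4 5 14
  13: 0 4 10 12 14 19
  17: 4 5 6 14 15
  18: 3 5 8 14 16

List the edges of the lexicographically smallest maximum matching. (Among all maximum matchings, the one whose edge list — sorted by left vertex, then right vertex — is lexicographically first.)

Lex-smallest maximum matching: {(1,4), (2,5), (7,19), (9,14), (13,0), (17,6), (18,3)}

|M| = 7 (so the lex-smallest maximum matching has 7 edges)
process left vertices in ascending order; for each, take the smallest-labelled available neighbour that still permits 7 edges overall, or leave it unmatched if none does
lex-smallest matching: {1-4, 2-5, 7-19, 9-14, 13-0, 17-6, 18-3}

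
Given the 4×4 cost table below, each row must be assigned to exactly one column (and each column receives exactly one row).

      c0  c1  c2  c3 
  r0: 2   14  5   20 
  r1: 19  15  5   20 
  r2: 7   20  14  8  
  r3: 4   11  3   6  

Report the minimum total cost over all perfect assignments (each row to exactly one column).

Minimum assignment cost: 26

optimal assignment: row0→col0 (cost 2), row1→col2 (cost 5), row2→col3 (cost 8), row3→col1 (cost 11)
total = 2 + 5 + 8 + 11 = 26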